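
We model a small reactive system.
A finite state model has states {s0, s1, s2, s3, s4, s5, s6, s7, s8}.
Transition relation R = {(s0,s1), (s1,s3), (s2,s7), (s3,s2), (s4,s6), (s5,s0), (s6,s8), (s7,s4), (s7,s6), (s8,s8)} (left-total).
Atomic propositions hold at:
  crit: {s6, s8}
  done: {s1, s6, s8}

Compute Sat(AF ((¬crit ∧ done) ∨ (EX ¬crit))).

Sat(¬crit) = {s0, s1, s2, s3, s4, s5, s7}
Sat(¬crit ∧ done) = {s1}
Sat(EX ¬crit) = {s : some successor in {s0, s1, s2, s3, s4, s5, s7}} = {s0, s1, s2, s3, s5, s7}
Sat((¬crit ∧ done) ∨ (EX ¬crit)) = {s0, s1, s2, s3, s5, s7}
AF ((¬crit ∧ done) ∨ (EX ¬crit)): least fixpoint, start Z0 = {s0, s1, s2, s3, s5, s7}, add states with every successor in Z. Already a fixed point.
Sat(AF ((¬crit ∧ done) ∨ (EX ¬crit))) = {s0, s1, s2, s3, s5, s7}

{s0, s1, s2, s3, s5, s7}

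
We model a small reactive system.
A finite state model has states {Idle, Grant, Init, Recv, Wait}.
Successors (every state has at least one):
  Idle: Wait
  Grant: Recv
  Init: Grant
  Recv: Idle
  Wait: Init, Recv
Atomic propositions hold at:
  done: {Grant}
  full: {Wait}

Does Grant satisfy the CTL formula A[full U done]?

A[full U done]: least fixpoint, start Z0 = Sat(done) = {Grant}, add states in Sat(full) with every successor in Z. Already a fixed point.
Sat(A[full U done]) = {Grant}
Grant ∈ Sat(A[full U done]) = {Grant}, so the formula holds at Grant.

Yes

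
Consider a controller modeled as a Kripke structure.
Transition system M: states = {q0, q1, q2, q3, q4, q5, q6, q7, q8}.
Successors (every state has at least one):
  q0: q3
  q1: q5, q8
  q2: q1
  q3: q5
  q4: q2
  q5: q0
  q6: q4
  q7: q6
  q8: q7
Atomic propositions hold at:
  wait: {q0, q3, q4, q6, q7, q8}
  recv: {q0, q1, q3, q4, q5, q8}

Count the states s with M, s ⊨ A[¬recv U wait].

Sat(¬recv) = {q2, q6, q7}
A[¬recv U wait]: least fixpoint, start Z0 = Sat(wait) = {q0, q3, q4, q6, q7, q8}, add states in Sat(¬recv) with every successor in Z. Already a fixed point.
Sat(A[¬recv U wait]) = {q0, q3, q4, q6, q7, q8}
|Sat(A[¬recv U wait])| = |{q0, q3, q4, q6, q7, q8}| = 6.

6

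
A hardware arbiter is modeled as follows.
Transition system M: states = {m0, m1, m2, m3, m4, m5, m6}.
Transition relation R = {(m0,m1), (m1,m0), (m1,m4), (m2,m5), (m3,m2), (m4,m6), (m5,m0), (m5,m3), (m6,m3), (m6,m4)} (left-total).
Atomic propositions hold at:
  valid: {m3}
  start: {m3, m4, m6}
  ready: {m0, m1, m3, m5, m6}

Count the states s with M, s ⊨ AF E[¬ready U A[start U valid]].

1

Sat(¬ready) = {m2, m4}
A[start U valid]: least fixpoint, start Z0 = Sat(valid) = {m3}, add states in Sat(start) with every successor in Z. Already a fixed point.
Sat(A[start U valid]) = {m3}
E[¬ready U A[start U valid]]: least fixpoint, start Z0 = Sat(A[start U valid]) = {m3}, add states in Sat(¬ready) with some successor in Z. Already a fixed point.
Sat(E[¬ready U A[start U valid]]) = {m3}
AF E[¬ready U A[start U valid]]: least fixpoint, start Z0 = {m3}, add states with every successor in Z. Already a fixed point.
Sat(AF E[¬ready U A[start U valid]]) = {m3}
|Sat(AF E[¬ready U A[start U valid]])| = |{m3}| = 1.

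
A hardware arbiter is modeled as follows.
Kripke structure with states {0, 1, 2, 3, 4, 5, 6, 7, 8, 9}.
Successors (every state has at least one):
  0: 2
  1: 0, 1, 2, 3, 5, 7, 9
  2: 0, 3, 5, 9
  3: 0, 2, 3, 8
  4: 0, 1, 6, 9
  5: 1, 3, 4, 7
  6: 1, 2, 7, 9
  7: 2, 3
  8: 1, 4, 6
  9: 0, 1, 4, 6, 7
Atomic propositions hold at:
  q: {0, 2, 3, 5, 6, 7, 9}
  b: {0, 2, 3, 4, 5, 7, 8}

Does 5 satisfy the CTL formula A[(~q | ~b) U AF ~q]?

Sat(~q) = {1, 4, 8}
Sat(~b) = {1, 6, 9}
Sat(~q | ~b) = {1, 4, 6, 8, 9}
AF ~q: least fixpoint, start Z0 = {1, 4, 8}, add states with every successor in Z. Already a fixed point.
Sat(AF ~q) = {1, 4, 8}
A[(~q | ~b) U AF ~q]: least fixpoint, start Z0 = Sat(AF ~q) = {1, 4, 8}, add states in Sat(~q | ~b) with every successor in Z. Already a fixed point.
Sat(A[(~q | ~b) U AF ~q]) = {1, 4, 8}
5 ∉ Sat(A[(~q | ~b) U AF ~q]) = {1, 4, 8}, so the formula does not hold at 5.

No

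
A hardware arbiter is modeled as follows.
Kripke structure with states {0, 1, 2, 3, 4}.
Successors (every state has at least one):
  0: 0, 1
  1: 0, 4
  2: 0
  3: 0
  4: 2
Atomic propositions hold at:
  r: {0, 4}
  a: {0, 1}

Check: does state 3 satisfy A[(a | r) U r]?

No

Sat(a | r) = {0, 1, 4}
A[(a | r) U r]: least fixpoint, start Z0 = Sat(r) = {0, 4}, add states in Sat(a | r) with every successor in Z. Z1 = {0, 1, 4}; fixed.
Sat(A[(a | r) U r]) = {0, 1, 4}
3 ∉ Sat(A[(a | r) U r]) = {0, 1, 4}, so the formula does not hold at 3.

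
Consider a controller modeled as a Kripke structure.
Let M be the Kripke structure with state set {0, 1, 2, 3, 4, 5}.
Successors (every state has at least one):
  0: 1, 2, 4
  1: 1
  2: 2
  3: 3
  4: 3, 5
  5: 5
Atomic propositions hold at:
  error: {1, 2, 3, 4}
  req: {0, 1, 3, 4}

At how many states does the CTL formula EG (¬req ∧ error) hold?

1

Sat(¬req) = {2, 5}
Sat(¬req ∧ error) = {2}
EG (¬req ∧ error): greatest fixpoint, start Z0 = {2}, keep only states in Sat with some successor in Z. Already a fixed point.
Sat(EG (¬req ∧ error)) = {2}
|Sat(EG (¬req ∧ error))| = |{2}| = 1.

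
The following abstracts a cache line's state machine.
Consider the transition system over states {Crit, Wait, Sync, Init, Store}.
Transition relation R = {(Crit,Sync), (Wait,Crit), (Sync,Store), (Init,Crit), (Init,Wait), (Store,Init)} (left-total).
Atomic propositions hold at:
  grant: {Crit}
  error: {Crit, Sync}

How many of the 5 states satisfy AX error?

Sat(AX error) = {s : every successor in {Crit, Sync}} = {Crit, Wait}
|Sat(AX error)| = |{Crit, Wait}| = 2.

2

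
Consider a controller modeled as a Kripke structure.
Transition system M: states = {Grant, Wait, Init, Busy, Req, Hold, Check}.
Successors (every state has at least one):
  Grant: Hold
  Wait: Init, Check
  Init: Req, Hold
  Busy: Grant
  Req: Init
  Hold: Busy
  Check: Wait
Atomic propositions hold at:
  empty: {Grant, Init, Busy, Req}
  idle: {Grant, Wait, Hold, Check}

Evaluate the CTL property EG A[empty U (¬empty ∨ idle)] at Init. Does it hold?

Sat(¬empty) = {Wait, Hold, Check}
Sat(¬empty ∨ idle) = {Grant, Wait, Hold, Check}
A[empty U (¬empty ∨ idle)]: least fixpoint, start Z0 = Sat((¬empty ∨ idle)) = {Grant, Wait, Hold, Check}, add states in Sat(empty) with every successor in Z. Z1 = {Grant, Wait, Busy, Hold, Check}; fixed.
Sat(A[empty U (¬empty ∨ idle)]) = {Grant, Wait, Busy, Hold, Check}
EG A[empty U (¬empty ∨ idle)]: greatest fixpoint, start Z0 = {Grant, Wait, Busy, Hold, Check}, keep only states in Sat with some successor in Z. Already a fixed point.
Sat(EG A[empty U (¬empty ∨ idle)]) = {Grant, Wait, Busy, Hold, Check}
Init ∉ Sat(EG A[empty U (¬empty ∨ idle)]) = {Grant, Wait, Busy, Hold, Check}, so the formula does not hold at Init.

No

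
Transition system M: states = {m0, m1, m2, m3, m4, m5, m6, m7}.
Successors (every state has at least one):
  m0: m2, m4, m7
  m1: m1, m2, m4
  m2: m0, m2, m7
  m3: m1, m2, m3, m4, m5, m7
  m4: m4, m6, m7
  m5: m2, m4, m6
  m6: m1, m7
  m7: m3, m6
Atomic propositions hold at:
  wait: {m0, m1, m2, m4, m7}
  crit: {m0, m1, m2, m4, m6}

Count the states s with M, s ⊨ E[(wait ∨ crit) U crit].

6

Sat(wait ∨ crit) = {m0, m1, m2, m4, m6, m7}
E[(wait ∨ crit) U crit]: least fixpoint, start Z0 = Sat(crit) = {m0, m1, m2, m4, m6}, add states in Sat(wait ∨ crit) with some successor in Z. Z1 = {m0, m1, m2, m4, m6, m7}; fixed.
Sat(E[(wait ∨ crit) U crit]) = {m0, m1, m2, m4, m6, m7}
|Sat(E[(wait ∨ crit) U crit])| = |{m0, m1, m2, m4, m6, m7}| = 6.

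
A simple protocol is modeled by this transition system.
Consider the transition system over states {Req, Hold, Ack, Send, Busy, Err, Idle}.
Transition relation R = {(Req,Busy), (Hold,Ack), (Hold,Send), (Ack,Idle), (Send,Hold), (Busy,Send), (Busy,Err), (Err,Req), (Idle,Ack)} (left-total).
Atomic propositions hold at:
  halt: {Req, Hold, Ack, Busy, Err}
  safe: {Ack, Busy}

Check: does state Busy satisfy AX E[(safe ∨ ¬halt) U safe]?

Sat(¬halt) = {Send, Idle}
Sat(safe ∨ ¬halt) = {Ack, Send, Busy, Idle}
E[(safe ∨ ¬halt) U safe]: least fixpoint, start Z0 = Sat(safe) = {Ack, Busy}, add states in Sat(safe ∨ ¬halt) with some successor in Z. Z1 = {Ack, Busy, Idle}; fixed.
Sat(E[(safe ∨ ¬halt) U safe]) = {Ack, Busy, Idle}
Sat(AX E[(safe ∨ ¬halt) U safe]) = {s : every successor in {Ack, Busy, Idle}} = {Req, Ack, Idle}
Busy ∉ Sat(AX E[(safe ∨ ¬halt) U safe]) = {Req, Ack, Idle}, so the formula does not hold at Busy.

No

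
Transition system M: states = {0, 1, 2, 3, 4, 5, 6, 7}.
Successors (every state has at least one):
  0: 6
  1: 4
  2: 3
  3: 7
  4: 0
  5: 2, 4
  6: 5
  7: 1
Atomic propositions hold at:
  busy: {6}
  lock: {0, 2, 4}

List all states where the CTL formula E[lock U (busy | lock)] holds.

Sat(busy | lock) = {0, 2, 4, 6}
E[lock U (busy | lock)]: least fixpoint, start Z0 = Sat((busy | lock)) = {0, 2, 4, 6}, add states in Sat(lock) with some successor in Z. Already a fixed point.
Sat(E[lock U (busy | lock)]) = {0, 2, 4, 6}

{0, 2, 4, 6}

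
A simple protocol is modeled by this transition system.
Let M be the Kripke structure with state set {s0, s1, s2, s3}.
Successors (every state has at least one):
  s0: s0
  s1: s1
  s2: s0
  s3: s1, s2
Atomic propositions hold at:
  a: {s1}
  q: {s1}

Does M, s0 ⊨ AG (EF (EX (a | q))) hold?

Sat(a | q) = {s1}
Sat(EX (a | q)) = {s : some successor in {s1}} = {s1, s3}
EF (EX (a | q)): least fixpoint, start Z0 = {s1, s3}, add states with some successor in Z. Already a fixed point.
Sat(EF (EX (a | q))) = {s1, s3}
AG (EF (EX (a | q))): greatest fixpoint, start Z0 = {s1, s3}, keep only states in Sat with every successor in Z. Z1 = {s1}; fixed.
Sat(AG (EF (EX (a | q)))) = {s1}
s0 ∉ Sat(AG (EF (EX (a | q)))) = {s1}, so the formula does not hold at s0.

No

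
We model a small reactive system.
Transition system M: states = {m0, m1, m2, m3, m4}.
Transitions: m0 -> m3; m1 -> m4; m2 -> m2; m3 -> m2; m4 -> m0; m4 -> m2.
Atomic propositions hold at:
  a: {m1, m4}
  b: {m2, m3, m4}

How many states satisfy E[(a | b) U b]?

4

Sat(a | b) = {m1, m2, m3, m4}
E[(a | b) U b]: least fixpoint, start Z0 = Sat(b) = {m2, m3, m4}, add states in Sat(a | b) with some successor in Z. Z1 = {m1, m2, m3, m4}; fixed.
Sat(E[(a | b) U b]) = {m1, m2, m3, m4}
|Sat(E[(a | b) U b])| = |{m1, m2, m3, m4}| = 4.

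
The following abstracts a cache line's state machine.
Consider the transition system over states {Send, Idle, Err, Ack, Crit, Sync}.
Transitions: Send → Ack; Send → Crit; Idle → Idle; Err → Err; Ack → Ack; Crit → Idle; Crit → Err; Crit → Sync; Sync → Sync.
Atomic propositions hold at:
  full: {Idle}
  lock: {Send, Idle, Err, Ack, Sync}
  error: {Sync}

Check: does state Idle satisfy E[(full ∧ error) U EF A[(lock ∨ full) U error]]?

Sat(full ∧ error) = ∅
Sat(lock ∨ full) = {Send, Idle, Err, Ack, Sync}
A[(lock ∨ full) U error]: least fixpoint, start Z0 = Sat(error) = {Sync}, add states in Sat(lock ∨ full) with every successor in Z. Already a fixed point.
Sat(A[(lock ∨ full) U error]) = {Sync}
EF A[(lock ∨ full) U error]: least fixpoint, start Z0 = {Sync}, add states with some successor in Z. Z1 = {Crit, Sync}; Z2 = {Send, Crit, Sync}; fixed.
Sat(EF A[(lock ∨ full) U error]) = {Send, Crit, Sync}
E[(full ∧ error) U EF A[(lock ∨ full) U error]]: least fixpoint, start Z0 = Sat(EF A[(lock ∨ full) U error]) = {Send, Crit, Sync}, add states in Sat(full ∧ error) with some successor in Z. Already a fixed point.
Sat(E[(full ∧ error) U EF A[(lock ∨ full) U error]]) = {Send, Crit, Sync}
Idle ∉ Sat(E[(full ∧ error) U EF A[(lock ∨ full) U error]]) = {Send, Crit, Sync}, so the formula does not hold at Idle.

No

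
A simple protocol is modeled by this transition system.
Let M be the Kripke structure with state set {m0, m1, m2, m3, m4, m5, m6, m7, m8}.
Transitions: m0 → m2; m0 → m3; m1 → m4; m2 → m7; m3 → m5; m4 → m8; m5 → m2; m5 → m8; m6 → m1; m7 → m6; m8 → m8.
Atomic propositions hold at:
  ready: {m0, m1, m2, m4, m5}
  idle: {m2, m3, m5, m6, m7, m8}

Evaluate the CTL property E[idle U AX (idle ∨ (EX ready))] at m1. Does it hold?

Sat(EX ready) = {s : some successor in {m0, m1, m2, m4, m5}} = {m0, m1, m3, m5, m6}
Sat(idle ∨ (EX ready)) = {m0, m1, m2, m3, m5, m6, m7, m8}
Sat(AX (idle ∨ (EX ready))) = {s : every successor in {m0, m1, m2, m3, m5, m6, m7, m8}} = {m0, m2, m3, m4, m5, m6, m7, m8}
E[idle U AX (idle ∨ (EX ready))]: least fixpoint, start Z0 = Sat(AX (idle ∨ (EX ready))) = {m0, m2, m3, m4, m5, m6, m7, m8}, add states in Sat(idle) with some successor in Z. Already a fixed point.
Sat(E[idle U AX (idle ∨ (EX ready))]) = {m0, m2, m3, m4, m5, m6, m7, m8}
m1 ∉ Sat(E[idle U AX (idle ∨ (EX ready))]) = {m0, m2, m3, m4, m5, m6, m7, m8}, so the formula does not hold at m1.

No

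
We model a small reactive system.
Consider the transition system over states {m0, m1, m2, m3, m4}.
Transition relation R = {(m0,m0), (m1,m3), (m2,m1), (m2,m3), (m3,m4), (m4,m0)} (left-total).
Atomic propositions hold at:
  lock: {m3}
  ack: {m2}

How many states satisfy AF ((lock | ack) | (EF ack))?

3

Sat(lock | ack) = {m2, m3}
EF ack: least fixpoint, start Z0 = {m2}, add states with some successor in Z. Already a fixed point.
Sat(EF ack) = {m2}
Sat((lock | ack) | (EF ack)) = {m2, m3}
AF ((lock | ack) | (EF ack)): least fixpoint, start Z0 = {m2, m3}, add states with every successor in Z. Z1 = {m1, m2, m3}; fixed.
Sat(AF ((lock | ack) | (EF ack))) = {m1, m2, m3}
|Sat(AF ((lock | ack) | (EF ack)))| = |{m1, m2, m3}| = 3.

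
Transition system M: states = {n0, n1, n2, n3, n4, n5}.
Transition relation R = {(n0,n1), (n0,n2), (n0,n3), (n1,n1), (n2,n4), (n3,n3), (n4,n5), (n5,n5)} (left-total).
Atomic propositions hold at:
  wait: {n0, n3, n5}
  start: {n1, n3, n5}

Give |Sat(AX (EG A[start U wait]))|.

A[start U wait]: least fixpoint, start Z0 = Sat(wait) = {n0, n3, n5}, add states in Sat(start) with every successor in Z. Already a fixed point.
Sat(A[start U wait]) = {n0, n3, n5}
EG A[start U wait]: greatest fixpoint, start Z0 = {n0, n3, n5}, keep only states in Sat with some successor in Z. Already a fixed point.
Sat(EG A[start U wait]) = {n0, n3, n5}
Sat(AX (EG A[start U wait])) = {s : every successor in {n0, n3, n5}} = {n3, n4, n5}
|Sat(AX (EG A[start U wait]))| = |{n3, n4, n5}| = 3.

3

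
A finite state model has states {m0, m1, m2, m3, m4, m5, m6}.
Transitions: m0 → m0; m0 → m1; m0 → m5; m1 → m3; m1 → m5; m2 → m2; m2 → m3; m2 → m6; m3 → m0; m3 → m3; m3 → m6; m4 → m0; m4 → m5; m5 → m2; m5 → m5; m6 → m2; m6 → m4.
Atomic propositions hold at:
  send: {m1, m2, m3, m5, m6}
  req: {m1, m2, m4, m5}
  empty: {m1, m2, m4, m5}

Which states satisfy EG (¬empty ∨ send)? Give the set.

Sat(¬empty) = {m0, m3, m6}
Sat(¬empty ∨ send) = {m0, m1, m2, m3, m5, m6}
EG (¬empty ∨ send): greatest fixpoint, start Z0 = {m0, m1, m2, m3, m5, m6}, keep only states in Sat with some successor in Z. Already a fixed point.
Sat(EG (¬empty ∨ send)) = {m0, m1, m2, m3, m5, m6}

{m0, m1, m2, m3, m5, m6}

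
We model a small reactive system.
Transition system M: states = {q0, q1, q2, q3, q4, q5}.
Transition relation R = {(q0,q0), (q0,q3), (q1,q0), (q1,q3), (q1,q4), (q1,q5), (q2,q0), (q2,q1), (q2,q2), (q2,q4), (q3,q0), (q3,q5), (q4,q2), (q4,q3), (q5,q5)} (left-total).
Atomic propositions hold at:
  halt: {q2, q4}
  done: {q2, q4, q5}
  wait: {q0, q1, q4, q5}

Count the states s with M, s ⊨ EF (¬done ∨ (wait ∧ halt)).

5

Sat(¬done) = {q0, q1, q3}
Sat(wait ∧ halt) = {q4}
Sat(¬done ∨ (wait ∧ halt)) = {q0, q1, q3, q4}
EF (¬done ∨ (wait ∧ halt)): least fixpoint, start Z0 = {q0, q1, q3, q4}, add states with some successor in Z. Z1 = {q0, q1, q2, q3, q4}; fixed.
Sat(EF (¬done ∨ (wait ∧ halt))) = {q0, q1, q2, q3, q4}
|Sat(EF (¬done ∨ (wait ∧ halt)))| = |{q0, q1, q2, q3, q4}| = 5.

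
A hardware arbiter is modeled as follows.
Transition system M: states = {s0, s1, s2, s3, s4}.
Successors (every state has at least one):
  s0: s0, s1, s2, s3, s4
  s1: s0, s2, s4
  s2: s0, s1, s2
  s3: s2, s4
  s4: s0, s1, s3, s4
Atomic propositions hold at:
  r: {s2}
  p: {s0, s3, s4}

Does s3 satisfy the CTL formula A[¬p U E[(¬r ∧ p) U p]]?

Yes

Sat(¬p) = {s1, s2}
Sat(¬r) = {s0, s1, s3, s4}
Sat(¬r ∧ p) = {s0, s3, s4}
E[(¬r ∧ p) U p]: least fixpoint, start Z0 = Sat(p) = {s0, s3, s4}, add states in Sat(¬r ∧ p) with some successor in Z. Already a fixed point.
Sat(E[(¬r ∧ p) U p]) = {s0, s3, s4}
A[¬p U E[(¬r ∧ p) U p]]: least fixpoint, start Z0 = Sat(E[(¬r ∧ p) U p]) = {s0, s3, s4}, add states in Sat(¬p) with every successor in Z. Already a fixed point.
Sat(A[¬p U E[(¬r ∧ p) U p]]) = {s0, s3, s4}
s3 ∈ Sat(A[¬p U E[(¬r ∧ p) U p]]) = {s0, s3, s4}, so the formula holds at s3.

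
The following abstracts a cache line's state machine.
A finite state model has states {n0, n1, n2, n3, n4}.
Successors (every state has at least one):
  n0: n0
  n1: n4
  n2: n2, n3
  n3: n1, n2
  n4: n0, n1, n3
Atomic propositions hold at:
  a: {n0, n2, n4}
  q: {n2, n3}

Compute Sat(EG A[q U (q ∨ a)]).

{n0, n2, n3, n4}

Sat(q ∨ a) = {n0, n2, n3, n4}
A[q U (q ∨ a)]: least fixpoint, start Z0 = Sat((q ∨ a)) = {n0, n2, n3, n4}, add states in Sat(q) with every successor in Z. Already a fixed point.
Sat(A[q U (q ∨ a)]) = {n0, n2, n3, n4}
EG A[q U (q ∨ a)]: greatest fixpoint, start Z0 = {n0, n2, n3, n4}, keep only states in Sat with some successor in Z. Already a fixed point.
Sat(EG A[q U (q ∨ a)]) = {n0, n2, n3, n4}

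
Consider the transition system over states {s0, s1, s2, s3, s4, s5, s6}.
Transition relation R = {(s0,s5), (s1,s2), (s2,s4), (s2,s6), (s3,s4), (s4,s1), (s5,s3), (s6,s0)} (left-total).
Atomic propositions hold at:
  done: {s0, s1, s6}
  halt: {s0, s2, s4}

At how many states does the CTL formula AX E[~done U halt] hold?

5

Sat(~done) = {s2, s3, s4, s5}
E[~done U halt]: least fixpoint, start Z0 = Sat(halt) = {s0, s2, s4}, add states in Sat(~done) with some successor in Z. Z1 = {s0, s2, s3, s4}; Z2 = {s0, s2, s3, s4, s5}; fixed.
Sat(E[~done U halt]) = {s0, s2, s3, s4, s5}
Sat(AX E[~done U halt]) = {s : every successor in {s0, s2, s3, s4, s5}} = {s0, s1, s3, s5, s6}
|Sat(AX E[~done U halt])| = |{s0, s1, s3, s5, s6}| = 5.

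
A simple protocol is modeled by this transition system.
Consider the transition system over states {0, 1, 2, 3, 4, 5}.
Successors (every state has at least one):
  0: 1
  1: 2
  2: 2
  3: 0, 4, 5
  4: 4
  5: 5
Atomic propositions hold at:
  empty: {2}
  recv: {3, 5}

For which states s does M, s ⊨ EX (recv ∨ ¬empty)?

{0, 3, 4, 5}

Sat(¬empty) = {0, 1, 3, 4, 5}
Sat(recv ∨ ¬empty) = {0, 1, 3, 4, 5}
Sat(EX (recv ∨ ¬empty)) = {s : some successor in {0, 1, 3, 4, 5}} = {0, 3, 4, 5}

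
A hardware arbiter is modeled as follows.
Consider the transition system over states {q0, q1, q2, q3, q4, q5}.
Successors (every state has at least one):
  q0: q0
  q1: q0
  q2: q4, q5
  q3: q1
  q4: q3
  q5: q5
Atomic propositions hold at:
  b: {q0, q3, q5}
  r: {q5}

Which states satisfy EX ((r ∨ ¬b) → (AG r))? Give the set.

Sat(¬b) = {q1, q2, q4}
Sat(r ∨ ¬b) = {q1, q2, q4, q5}
AG r: greatest fixpoint, start Z0 = {q5}, keep only states in Sat with every successor in Z. Already a fixed point.
Sat(AG r) = {q5}
Sat((r ∨ ¬b) → (AG r)) = {q0, q3, q5}
Sat(EX ((r ∨ ¬b) → (AG r))) = {s : some successor in {q0, q3, q5}} = {q0, q1, q2, q4, q5}

{q0, q1, q2, q4, q5}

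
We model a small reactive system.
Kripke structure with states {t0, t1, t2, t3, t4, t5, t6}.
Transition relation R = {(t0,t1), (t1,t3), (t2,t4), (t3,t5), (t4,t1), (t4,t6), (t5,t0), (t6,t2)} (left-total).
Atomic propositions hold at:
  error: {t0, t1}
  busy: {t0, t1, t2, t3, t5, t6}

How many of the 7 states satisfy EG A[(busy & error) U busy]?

4

Sat(busy & error) = {t0, t1}
A[(busy & error) U busy]: least fixpoint, start Z0 = Sat(busy) = {t0, t1, t2, t3, t5, t6}, add states in Sat(busy & error) with every successor in Z. Already a fixed point.
Sat(A[(busy & error) U busy]) = {t0, t1, t2, t3, t5, t6}
EG A[(busy & error) U busy]: greatest fixpoint, start Z0 = {t0, t1, t2, t3, t5, t6}, keep only states in Sat with some successor in Z. Z1 = {t0, t1, t3, t5, t6}; Z2 = {t0, t1, t3, t5}; fixed.
Sat(EG A[(busy & error) U busy]) = {t0, t1, t3, t5}
|Sat(EG A[(busy & error) U busy])| = |{t0, t1, t3, t5}| = 4.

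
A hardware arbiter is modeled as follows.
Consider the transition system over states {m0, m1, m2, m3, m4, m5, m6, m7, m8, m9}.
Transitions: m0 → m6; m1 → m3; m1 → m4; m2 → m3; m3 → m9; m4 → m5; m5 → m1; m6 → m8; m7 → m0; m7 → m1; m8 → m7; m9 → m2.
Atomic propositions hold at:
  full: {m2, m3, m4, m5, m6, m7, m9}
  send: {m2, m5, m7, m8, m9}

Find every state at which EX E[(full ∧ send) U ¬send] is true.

Sat(full ∧ send) = {m2, m5, m7, m9}
Sat(¬send) = {m0, m1, m3, m4, m6}
E[(full ∧ send) U ¬send]: least fixpoint, start Z0 = Sat(¬send) = {m0, m1, m3, m4, m6}, add states in Sat(full ∧ send) with some successor in Z. Z1 = {m0, m1, m2, m3, m4, m5, m6, m7}; Z2 = {m0, m1, m2, m3, m4, m5, m6, m7, m9}; fixed.
Sat(E[(full ∧ send) U ¬send]) = {m0, m1, m2, m3, m4, m5, m6, m7, m9}
Sat(EX E[(full ∧ send) U ¬send]) = {s : some successor in {m0, m1, m2, m3, m4, m5, m6, m7, m9}} = {m0, m1, m2, m3, m4, m5, m7, m8, m9}

{m0, m1, m2, m3, m4, m5, m7, m8, m9}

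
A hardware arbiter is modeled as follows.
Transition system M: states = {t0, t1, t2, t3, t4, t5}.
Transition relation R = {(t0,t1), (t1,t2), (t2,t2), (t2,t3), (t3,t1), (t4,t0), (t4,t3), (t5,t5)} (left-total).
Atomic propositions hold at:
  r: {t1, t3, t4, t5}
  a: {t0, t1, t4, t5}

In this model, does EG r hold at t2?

EG r: greatest fixpoint, start Z0 = {t1, t3, t4, t5}, keep only states in Sat with some successor in Z. Z1 = {t3, t4, t5}; Z2 = {t4, t5}; Z3 = {t5}; fixed.
Sat(EG r) = {t5}
t2 ∉ Sat(EG r) = {t5}, so the formula does not hold at t2.

No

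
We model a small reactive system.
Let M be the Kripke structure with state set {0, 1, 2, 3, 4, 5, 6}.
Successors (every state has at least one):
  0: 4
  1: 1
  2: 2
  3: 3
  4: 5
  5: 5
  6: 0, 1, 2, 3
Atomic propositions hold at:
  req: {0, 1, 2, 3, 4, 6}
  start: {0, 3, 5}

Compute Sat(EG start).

EG start: greatest fixpoint, start Z0 = {0, 3, 5}, keep only states in Sat with some successor in Z. Z1 = {3, 5}; fixed.
Sat(EG start) = {3, 5}

{3, 5}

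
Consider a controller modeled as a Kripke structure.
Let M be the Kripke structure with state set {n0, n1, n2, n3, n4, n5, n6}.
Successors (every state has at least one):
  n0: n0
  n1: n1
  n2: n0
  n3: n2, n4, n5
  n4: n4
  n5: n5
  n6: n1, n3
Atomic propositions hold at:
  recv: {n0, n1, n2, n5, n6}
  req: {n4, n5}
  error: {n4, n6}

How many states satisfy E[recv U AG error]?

1

AG error: greatest fixpoint, start Z0 = {n4, n6}, keep only states in Sat with every successor in Z. Z1 = {n4}; fixed.
Sat(AG error) = {n4}
E[recv U AG error]: least fixpoint, start Z0 = Sat(AG error) = {n4}, add states in Sat(recv) with some successor in Z. Already a fixed point.
Sat(E[recv U AG error]) = {n4}
|Sat(E[recv U AG error])| = |{n4}| = 1.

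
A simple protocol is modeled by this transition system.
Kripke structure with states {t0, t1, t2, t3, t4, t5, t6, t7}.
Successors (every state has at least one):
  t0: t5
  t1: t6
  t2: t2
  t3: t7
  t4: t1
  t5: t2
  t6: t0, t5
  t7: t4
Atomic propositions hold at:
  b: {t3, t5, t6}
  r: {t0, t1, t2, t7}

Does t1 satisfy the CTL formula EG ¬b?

No

Sat(¬b) = {t0, t1, t2, t4, t7}
EG ¬b: greatest fixpoint, start Z0 = {t0, t1, t2, t4, t7}, keep only states in Sat with some successor in Z. Z1 = {t2, t4, t7}; Z2 = {t2, t7}; Z3 = {t2}; fixed.
Sat(EG ¬b) = {t2}
t1 ∉ Sat(EG ¬b) = {t2}, so the formula does not hold at t1.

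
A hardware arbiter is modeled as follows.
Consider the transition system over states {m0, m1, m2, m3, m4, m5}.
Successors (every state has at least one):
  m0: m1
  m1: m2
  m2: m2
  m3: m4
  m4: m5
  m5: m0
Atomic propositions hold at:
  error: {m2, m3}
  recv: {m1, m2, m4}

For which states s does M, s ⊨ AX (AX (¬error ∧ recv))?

Sat(¬error) = {m0, m1, m4, m5}
Sat(¬error ∧ recv) = {m1, m4}
Sat(AX (¬error ∧ recv)) = {s : every successor in {m1, m4}} = {m0, m3}
Sat(AX (AX (¬error ∧ recv))) = {s : every successor in {m0, m3}} = {m5}

{m5}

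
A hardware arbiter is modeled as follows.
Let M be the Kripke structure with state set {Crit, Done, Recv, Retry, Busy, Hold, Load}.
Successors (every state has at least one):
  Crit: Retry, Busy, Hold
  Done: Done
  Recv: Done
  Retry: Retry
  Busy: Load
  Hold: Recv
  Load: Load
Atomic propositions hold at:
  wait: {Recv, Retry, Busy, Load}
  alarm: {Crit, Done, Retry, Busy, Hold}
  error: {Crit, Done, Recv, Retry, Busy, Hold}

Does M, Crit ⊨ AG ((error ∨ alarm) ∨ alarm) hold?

Sat(error ∨ alarm) = {Crit, Done, Recv, Retry, Busy, Hold}
Sat((error ∨ alarm) ∨ alarm) = {Crit, Done, Recv, Retry, Busy, Hold}
AG ((error ∨ alarm) ∨ alarm): greatest fixpoint, start Z0 = {Crit, Done, Recv, Retry, Busy, Hold}, keep only states in Sat with every successor in Z. Z1 = {Crit, Done, Recv, Retry, Hold}; Z2 = {Done, Recv, Retry, Hold}; fixed.
Sat(AG ((error ∨ alarm) ∨ alarm)) = {Done, Recv, Retry, Hold}
Crit ∉ Sat(AG ((error ∨ alarm) ∨ alarm)) = {Done, Recv, Retry, Hold}, so the formula does not hold at Crit.

No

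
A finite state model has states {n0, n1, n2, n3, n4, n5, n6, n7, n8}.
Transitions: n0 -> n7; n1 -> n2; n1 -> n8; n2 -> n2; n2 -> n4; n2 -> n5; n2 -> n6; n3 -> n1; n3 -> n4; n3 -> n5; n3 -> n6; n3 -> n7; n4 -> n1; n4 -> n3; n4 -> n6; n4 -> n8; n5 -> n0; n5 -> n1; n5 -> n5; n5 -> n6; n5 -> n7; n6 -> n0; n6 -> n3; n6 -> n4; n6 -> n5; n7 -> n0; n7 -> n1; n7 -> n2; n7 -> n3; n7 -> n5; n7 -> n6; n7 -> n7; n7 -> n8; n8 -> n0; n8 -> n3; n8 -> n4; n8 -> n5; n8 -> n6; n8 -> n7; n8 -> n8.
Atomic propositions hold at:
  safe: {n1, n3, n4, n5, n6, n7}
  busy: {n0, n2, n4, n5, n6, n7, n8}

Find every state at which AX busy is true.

{n0, n1, n2}

Sat(AX busy) = {s : every successor in {n0, n2, n4, n5, n6, n7, n8}} = {n0, n1, n2}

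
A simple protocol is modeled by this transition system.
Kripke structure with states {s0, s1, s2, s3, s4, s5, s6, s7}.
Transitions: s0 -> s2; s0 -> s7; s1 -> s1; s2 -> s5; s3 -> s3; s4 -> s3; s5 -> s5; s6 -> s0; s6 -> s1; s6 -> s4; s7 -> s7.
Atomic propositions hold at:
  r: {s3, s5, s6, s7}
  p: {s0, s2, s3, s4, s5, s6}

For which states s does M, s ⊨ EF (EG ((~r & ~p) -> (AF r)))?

{s0, s2, s3, s4, s5, s6, s7}

Sat(~r) = {s0, s1, s2, s4}
Sat(~p) = {s1, s7}
Sat(~r & ~p) = {s1}
AF r: least fixpoint, start Z0 = {s3, s5, s6, s7}, add states with every successor in Z. Z1 = {s2, s3, s4, s5, s6, s7}; Z2 = {s0, s2, s3, s4, s5, s6, s7}; fixed.
Sat(AF r) = {s0, s2, s3, s4, s5, s6, s7}
Sat((~r & ~p) -> (AF r)) = {s0, s2, s3, s4, s5, s6, s7}
EG ((~r & ~p) -> (AF r)): greatest fixpoint, start Z0 = {s0, s2, s3, s4, s5, s6, s7}, keep only states in Sat with some successor in Z. Already a fixed point.
Sat(EG ((~r & ~p) -> (AF r))) = {s0, s2, s3, s4, s5, s6, s7}
EF (EG ((~r & ~p) -> (AF r))): least fixpoint, start Z0 = {s0, s2, s3, s4, s5, s6, s7}, add states with some successor in Z. Already a fixed point.
Sat(EF (EG ((~r & ~p) -> (AF r)))) = {s0, s2, s3, s4, s5, s6, s7}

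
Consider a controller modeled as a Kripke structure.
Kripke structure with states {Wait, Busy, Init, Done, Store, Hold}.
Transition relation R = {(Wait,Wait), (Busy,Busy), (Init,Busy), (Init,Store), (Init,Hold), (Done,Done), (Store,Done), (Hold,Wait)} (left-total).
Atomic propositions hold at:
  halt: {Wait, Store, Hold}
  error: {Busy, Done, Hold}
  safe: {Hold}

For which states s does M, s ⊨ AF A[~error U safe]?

Sat(~error) = {Wait, Init, Store}
A[~error U safe]: least fixpoint, start Z0 = Sat(safe) = {Hold}, add states in Sat(~error) with every successor in Z. Already a fixed point.
Sat(A[~error U safe]) = {Hold}
AF A[~error U safe]: least fixpoint, start Z0 = {Hold}, add states with every successor in Z. Already a fixed point.
Sat(AF A[~error U safe]) = {Hold}

{Hold}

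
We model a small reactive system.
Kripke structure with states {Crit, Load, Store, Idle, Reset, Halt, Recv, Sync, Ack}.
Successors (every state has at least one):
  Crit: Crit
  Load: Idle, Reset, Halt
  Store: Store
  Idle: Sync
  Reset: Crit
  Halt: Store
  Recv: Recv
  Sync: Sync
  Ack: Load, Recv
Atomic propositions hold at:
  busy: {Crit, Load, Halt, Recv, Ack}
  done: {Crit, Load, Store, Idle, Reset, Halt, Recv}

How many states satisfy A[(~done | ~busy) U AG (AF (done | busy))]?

5

Sat(~done) = {Sync, Ack}
Sat(~busy) = {Store, Idle, Reset, Sync}
Sat(~done | ~busy) = {Store, Idle, Reset, Sync, Ack}
Sat(done | busy) = {Crit, Load, Store, Idle, Reset, Halt, Recv, Ack}
AF (done | busy): least fixpoint, start Z0 = {Crit, Load, Store, Idle, Reset, Halt, Recv, Ack}, add states with every successor in Z. Already a fixed point.
Sat(AF (done | busy)) = {Crit, Load, Store, Idle, Reset, Halt, Recv, Ack}
AG (AF (done | busy)): greatest fixpoint, start Z0 = {Crit, Load, Store, Idle, Reset, Halt, Recv, Ack}, keep only states in Sat with every successor in Z. Z1 = {Crit, Load, Store, Reset, Halt, Recv, Ack}; Z2 = {Crit, Store, Reset, Halt, Recv, Ack}; Z3 = {Crit, Store, Reset, Halt, Recv}; fixed.
Sat(AG (AF (done | busy))) = {Crit, Store, Reset, Halt, Recv}
A[(~done | ~busy) U AG (AF (done | busy))]: least fixpoint, start Z0 = Sat(AG (AF (done | busy))) = {Crit, Store, Reset, Halt, Recv}, add states in Sat(~done | ~busy) with every successor in Z. Already a fixed point.
Sat(A[(~done | ~busy) U AG (AF (done | busy))]) = {Crit, Store, Reset, Halt, Recv}
|Sat(A[(~done | ~busy) U AG (AF (done | busy))])| = |{Crit, Store, Reset, Halt, Recv}| = 5.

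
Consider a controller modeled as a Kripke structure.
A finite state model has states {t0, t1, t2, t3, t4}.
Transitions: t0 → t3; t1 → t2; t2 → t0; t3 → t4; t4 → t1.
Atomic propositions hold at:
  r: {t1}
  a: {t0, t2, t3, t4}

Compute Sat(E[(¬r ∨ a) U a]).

Sat(¬r) = {t0, t2, t3, t4}
Sat(¬r ∨ a) = {t0, t2, t3, t4}
E[(¬r ∨ a) U a]: least fixpoint, start Z0 = Sat(a) = {t0, t2, t3, t4}, add states in Sat(¬r ∨ a) with some successor in Z. Already a fixed point.
Sat(E[(¬r ∨ a) U a]) = {t0, t2, t3, t4}

{t0, t2, t3, t4}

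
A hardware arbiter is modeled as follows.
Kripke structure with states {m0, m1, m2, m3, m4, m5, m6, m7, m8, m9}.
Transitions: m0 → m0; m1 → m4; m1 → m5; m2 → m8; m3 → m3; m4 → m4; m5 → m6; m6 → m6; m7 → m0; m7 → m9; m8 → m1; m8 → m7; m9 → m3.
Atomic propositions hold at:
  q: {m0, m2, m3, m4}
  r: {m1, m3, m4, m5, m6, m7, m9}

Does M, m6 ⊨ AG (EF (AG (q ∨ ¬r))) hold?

No

Sat(¬r) = {m0, m2, m8}
Sat(q ∨ ¬r) = {m0, m2, m3, m4, m8}
AG (q ∨ ¬r): greatest fixpoint, start Z0 = {m0, m2, m3, m4, m8}, keep only states in Sat with every successor in Z. Z1 = {m0, m2, m3, m4}; Z2 = {m0, m3, m4}; fixed.
Sat(AG (q ∨ ¬r)) = {m0, m3, m4}
EF (AG (q ∨ ¬r)): least fixpoint, start Z0 = {m0, m3, m4}, add states with some successor in Z. Z1 = {m0, m1, m3, m4, m7, m9}; Z2 = {m0, m1, m3, m4, m7, m8, m9}; Z3 = {m0, m1, m2, m3, m4, m7, m8, m9}; fixed.
Sat(EF (AG (q ∨ ¬r))) = {m0, m1, m2, m3, m4, m7, m8, m9}
AG (EF (AG (q ∨ ¬r))): greatest fixpoint, start Z0 = {m0, m1, m2, m3, m4, m7, m8, m9}, keep only states in Sat with every successor in Z. Z1 = {m0, m2, m3, m4, m7, m8, m9}; Z2 = {m0, m2, m3, m4, m7, m9}; Z3 = {m0, m3, m4, m7, m9}; fixed.
Sat(AG (EF (AG (q ∨ ¬r)))) = {m0, m3, m4, m7, m9}
m6 ∉ Sat(AG (EF (AG (q ∨ ¬r)))) = {m0, m3, m4, m7, m9}, so the formula does not hold at m6.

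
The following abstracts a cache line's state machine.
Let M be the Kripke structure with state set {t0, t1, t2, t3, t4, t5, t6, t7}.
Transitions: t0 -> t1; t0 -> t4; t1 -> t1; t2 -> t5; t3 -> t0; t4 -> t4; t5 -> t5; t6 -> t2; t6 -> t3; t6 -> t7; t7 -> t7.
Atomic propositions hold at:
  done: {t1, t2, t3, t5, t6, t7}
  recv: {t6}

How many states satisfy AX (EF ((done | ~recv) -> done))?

Sat(~recv) = {t0, t1, t2, t3, t4, t5, t7}
Sat(done | ~recv) = {t0, t1, t2, t3, t4, t5, t6, t7}
Sat((done | ~recv) -> done) = {t1, t2, t3, t5, t6, t7}
EF ((done | ~recv) -> done): least fixpoint, start Z0 = {t1, t2, t3, t5, t6, t7}, add states with some successor in Z. Z1 = {t0, t1, t2, t3, t5, t6, t7}; fixed.
Sat(EF ((done | ~recv) -> done)) = {t0, t1, t2, t3, t5, t6, t7}
Sat(AX (EF ((done | ~recv) -> done))) = {s : every successor in {t0, t1, t2, t3, t5, t6, t7}} = {t1, t2, t3, t5, t6, t7}
|Sat(AX (EF ((done | ~recv) -> done)))| = |{t1, t2, t3, t5, t6, t7}| = 6.

6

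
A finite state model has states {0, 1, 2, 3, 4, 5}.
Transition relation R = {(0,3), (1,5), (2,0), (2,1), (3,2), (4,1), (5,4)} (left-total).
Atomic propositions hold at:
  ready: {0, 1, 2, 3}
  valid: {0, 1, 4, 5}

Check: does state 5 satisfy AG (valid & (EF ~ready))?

Sat(~ready) = {4, 5}
EF ~ready: least fixpoint, start Z0 = {4, 5}, add states with some successor in Z. Z1 = {1, 4, 5}; Z2 = {1, 2, 4, 5}; Z3 = {1, 2, 3, 4, 5}; Z4 = {0, 1, 2, 3, 4, 5}; fixed.
Sat(EF ~ready) = {0, 1, 2, 3, 4, 5}
Sat(valid & (EF ~ready)) = {0, 1, 4, 5}
AG (valid & (EF ~ready)): greatest fixpoint, start Z0 = {0, 1, 4, 5}, keep only states in Sat with every successor in Z. Z1 = {1, 4, 5}; fixed.
Sat(AG (valid & (EF ~ready))) = {1, 4, 5}
5 ∈ Sat(AG (valid & (EF ~ready))) = {1, 4, 5}, so the formula holds at 5.

Yes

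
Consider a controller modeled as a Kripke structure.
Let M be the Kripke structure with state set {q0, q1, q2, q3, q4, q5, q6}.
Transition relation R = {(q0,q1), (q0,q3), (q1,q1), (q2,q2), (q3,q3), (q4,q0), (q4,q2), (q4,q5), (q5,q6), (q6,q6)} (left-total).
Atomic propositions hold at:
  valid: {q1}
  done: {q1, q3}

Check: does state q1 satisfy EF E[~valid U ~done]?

No

Sat(~valid) = {q0, q2, q3, q4, q5, q6}
Sat(~done) = {q0, q2, q4, q5, q6}
E[~valid U ~done]: least fixpoint, start Z0 = Sat(~done) = {q0, q2, q4, q5, q6}, add states in Sat(~valid) with some successor in Z. Already a fixed point.
Sat(E[~valid U ~done]) = {q0, q2, q4, q5, q6}
EF E[~valid U ~done]: least fixpoint, start Z0 = {q0, q2, q4, q5, q6}, add states with some successor in Z. Already a fixed point.
Sat(EF E[~valid U ~done]) = {q0, q2, q4, q5, q6}
q1 ∉ Sat(EF E[~valid U ~done]) = {q0, q2, q4, q5, q6}, so the formula does not hold at q1.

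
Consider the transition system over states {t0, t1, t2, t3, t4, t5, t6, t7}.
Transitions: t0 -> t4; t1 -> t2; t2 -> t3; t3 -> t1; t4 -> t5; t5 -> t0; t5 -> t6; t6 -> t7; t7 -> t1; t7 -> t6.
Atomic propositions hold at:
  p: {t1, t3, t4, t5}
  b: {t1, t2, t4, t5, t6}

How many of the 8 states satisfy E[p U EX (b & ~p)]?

5

Sat(~p) = {t0, t2, t6, t7}
Sat(b & ~p) = {t2, t6}
Sat(EX (b & ~p)) = {s : some successor in {t2, t6}} = {t1, t5, t7}
E[p U EX (b & ~p)]: least fixpoint, start Z0 = Sat(EX (b & ~p)) = {t1, t5, t7}, add states in Sat(p) with some successor in Z. Z1 = {t1, t3, t4, t5, t7}; fixed.
Sat(E[p U EX (b & ~p)]) = {t1, t3, t4, t5, t7}
|Sat(E[p U EX (b & ~p)])| = |{t1, t3, t4, t5, t7}| = 5.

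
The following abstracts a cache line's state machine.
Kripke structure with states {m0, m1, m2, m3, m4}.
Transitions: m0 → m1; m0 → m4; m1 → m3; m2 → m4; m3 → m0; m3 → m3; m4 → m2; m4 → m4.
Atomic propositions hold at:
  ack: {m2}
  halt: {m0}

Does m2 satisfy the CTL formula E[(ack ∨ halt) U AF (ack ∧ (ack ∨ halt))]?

Yes

Sat(ack ∨ halt) = {m0, m2}
Sat(ack ∧ (ack ∨ halt)) = {m2}
AF (ack ∧ (ack ∨ halt)): least fixpoint, start Z0 = {m2}, add states with every successor in Z. Already a fixed point.
Sat(AF (ack ∧ (ack ∨ halt))) = {m2}
E[(ack ∨ halt) U AF (ack ∧ (ack ∨ halt))]: least fixpoint, start Z0 = Sat(AF (ack ∧ (ack ∨ halt))) = {m2}, add states in Sat(ack ∨ halt) with some successor in Z. Already a fixed point.
Sat(E[(ack ∨ halt) U AF (ack ∧ (ack ∨ halt))]) = {m2}
m2 ∈ Sat(E[(ack ∨ halt) U AF (ack ∧ (ack ∨ halt))]) = {m2}, so the formula holds at m2.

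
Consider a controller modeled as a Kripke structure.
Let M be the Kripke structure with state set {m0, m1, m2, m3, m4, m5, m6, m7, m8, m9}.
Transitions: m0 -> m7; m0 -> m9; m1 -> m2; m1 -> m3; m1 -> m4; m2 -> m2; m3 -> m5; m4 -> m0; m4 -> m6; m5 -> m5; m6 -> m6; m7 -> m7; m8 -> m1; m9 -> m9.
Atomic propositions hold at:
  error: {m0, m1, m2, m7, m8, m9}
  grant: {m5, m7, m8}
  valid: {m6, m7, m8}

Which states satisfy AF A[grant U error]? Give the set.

A[grant U error]: least fixpoint, start Z0 = Sat(error) = {m0, m1, m2, m7, m8, m9}, add states in Sat(grant) with every successor in Z. Already a fixed point.
Sat(A[grant U error]) = {m0, m1, m2, m7, m8, m9}
AF A[grant U error]: least fixpoint, start Z0 = {m0, m1, m2, m7, m8, m9}, add states with every successor in Z. Already a fixed point.
Sat(AF A[grant U error]) = {m0, m1, m2, m7, m8, m9}

{m0, m1, m2, m7, m8, m9}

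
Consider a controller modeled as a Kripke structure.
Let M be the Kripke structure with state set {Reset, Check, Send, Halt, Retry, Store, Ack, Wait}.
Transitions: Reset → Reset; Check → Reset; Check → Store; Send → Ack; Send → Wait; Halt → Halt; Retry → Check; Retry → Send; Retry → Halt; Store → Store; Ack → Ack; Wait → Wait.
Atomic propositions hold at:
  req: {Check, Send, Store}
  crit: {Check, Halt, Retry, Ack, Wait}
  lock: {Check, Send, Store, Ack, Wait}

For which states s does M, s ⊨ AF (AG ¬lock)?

Sat(¬lock) = {Reset, Halt, Retry}
AG ¬lock: greatest fixpoint, start Z0 = {Reset, Halt, Retry}, keep only states in Sat with every successor in Z. Z1 = {Reset, Halt}; fixed.
Sat(AG ¬lock) = {Reset, Halt}
AF (AG ¬lock): least fixpoint, start Z0 = {Reset, Halt}, add states with every successor in Z. Already a fixed point.
Sat(AF (AG ¬lock)) = {Reset, Halt}

{Reset, Halt}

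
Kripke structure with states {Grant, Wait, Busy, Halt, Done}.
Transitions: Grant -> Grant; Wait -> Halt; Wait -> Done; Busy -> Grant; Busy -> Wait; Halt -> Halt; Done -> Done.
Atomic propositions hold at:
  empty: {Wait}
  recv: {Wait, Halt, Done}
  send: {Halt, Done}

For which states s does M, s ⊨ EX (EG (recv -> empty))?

Sat(recv -> empty) = {Grant, Wait, Busy}
EG (recv -> empty): greatest fixpoint, start Z0 = {Grant, Wait, Busy}, keep only states in Sat with some successor in Z. Z1 = {Grant, Busy}; fixed.
Sat(EG (recv -> empty)) = {Grant, Busy}
Sat(EX (EG (recv -> empty))) = {s : some successor in {Grant, Busy}} = {Grant, Busy}

{Grant, Busy}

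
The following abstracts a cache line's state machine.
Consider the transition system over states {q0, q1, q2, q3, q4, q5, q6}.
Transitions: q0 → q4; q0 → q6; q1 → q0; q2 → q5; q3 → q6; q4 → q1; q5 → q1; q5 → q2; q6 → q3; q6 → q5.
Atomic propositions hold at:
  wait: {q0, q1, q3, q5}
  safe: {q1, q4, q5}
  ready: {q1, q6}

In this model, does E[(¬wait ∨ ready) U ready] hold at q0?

No

Sat(¬wait) = {q2, q4, q6}
Sat(¬wait ∨ ready) = {q1, q2, q4, q6}
E[(¬wait ∨ ready) U ready]: least fixpoint, start Z0 = Sat(ready) = {q1, q6}, add states in Sat(¬wait ∨ ready) with some successor in Z. Z1 = {q1, q4, q6}; fixed.
Sat(E[(¬wait ∨ ready) U ready]) = {q1, q4, q6}
q0 ∉ Sat(E[(¬wait ∨ ready) U ready]) = {q1, q4, q6}, so the formula does not hold at q0.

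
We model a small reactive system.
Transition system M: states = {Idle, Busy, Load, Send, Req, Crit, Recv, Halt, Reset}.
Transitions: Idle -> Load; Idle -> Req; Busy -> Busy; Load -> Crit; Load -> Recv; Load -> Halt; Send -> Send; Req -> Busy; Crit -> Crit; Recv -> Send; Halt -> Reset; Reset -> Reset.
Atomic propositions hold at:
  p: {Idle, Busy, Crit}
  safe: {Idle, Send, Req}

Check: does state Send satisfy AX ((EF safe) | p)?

Yes

EF safe: least fixpoint, start Z0 = {Idle, Send, Req}, add states with some successor in Z. Z1 = {Idle, Send, Req, Recv}; Z2 = {Idle, Load, Send, Req, Recv}; fixed.
Sat(EF safe) = {Idle, Load, Send, Req, Recv}
Sat((EF safe) | p) = {Idle, Busy, Load, Send, Req, Crit, Recv}
Sat(AX ((EF safe) | p)) = {s : every successor in {Idle, Busy, Load, Send, Req, Crit, Recv}} = {Idle, Busy, Send, Req, Crit, Recv}
Send ∈ Sat(AX ((EF safe) | p)) = {Idle, Busy, Send, Req, Crit, Recv}, so the formula holds at Send.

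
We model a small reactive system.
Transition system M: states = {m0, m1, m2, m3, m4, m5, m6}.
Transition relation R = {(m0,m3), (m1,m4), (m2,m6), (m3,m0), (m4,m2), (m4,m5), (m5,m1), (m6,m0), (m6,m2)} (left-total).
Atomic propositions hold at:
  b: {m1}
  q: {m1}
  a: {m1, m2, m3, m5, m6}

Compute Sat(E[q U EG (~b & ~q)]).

Sat(~b) = {m0, m2, m3, m4, m5, m6}
Sat(~q) = {m0, m2, m3, m4, m5, m6}
Sat(~b & ~q) = {m0, m2, m3, m4, m5, m6}
EG (~b & ~q): greatest fixpoint, start Z0 = {m0, m2, m3, m4, m5, m6}, keep only states in Sat with some successor in Z. Z1 = {m0, m2, m3, m4, m6}; fixed.
Sat(EG (~b & ~q)) = {m0, m2, m3, m4, m6}
E[q U EG (~b & ~q)]: least fixpoint, start Z0 = Sat(EG (~b & ~q)) = {m0, m2, m3, m4, m6}, add states in Sat(q) with some successor in Z. Z1 = {m0, m1, m2, m3, m4, m6}; fixed.
Sat(E[q U EG (~b & ~q)]) = {m0, m1, m2, m3, m4, m6}

{m0, m1, m2, m3, m4, m6}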